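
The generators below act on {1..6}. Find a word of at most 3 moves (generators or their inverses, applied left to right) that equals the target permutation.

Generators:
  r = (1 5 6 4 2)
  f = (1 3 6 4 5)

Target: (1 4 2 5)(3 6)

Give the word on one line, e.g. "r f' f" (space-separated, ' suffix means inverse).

  after f': (1 5 4 6 3)
  after r: (1 6 3 5 2)
  after r: (1 4 2 5)(3 6)

f' r r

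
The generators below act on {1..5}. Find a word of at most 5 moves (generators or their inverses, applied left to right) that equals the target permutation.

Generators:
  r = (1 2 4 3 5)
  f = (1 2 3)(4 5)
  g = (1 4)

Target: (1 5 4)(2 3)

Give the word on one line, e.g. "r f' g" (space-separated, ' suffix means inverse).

  after f': (1 3 2)(4 5)
  after g': (1 3 2 4 5)
  after r': (1 4 3)
  after f: (1 5 4)(2 3)

f' g' r' f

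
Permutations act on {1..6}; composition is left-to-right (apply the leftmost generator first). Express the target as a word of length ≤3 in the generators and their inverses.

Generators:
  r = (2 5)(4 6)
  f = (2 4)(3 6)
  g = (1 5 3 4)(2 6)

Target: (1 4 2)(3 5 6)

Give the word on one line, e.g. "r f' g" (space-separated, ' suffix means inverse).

  after r: (2 5)(4 6)
  after g': (1 4 2)(3 5 6)

r g'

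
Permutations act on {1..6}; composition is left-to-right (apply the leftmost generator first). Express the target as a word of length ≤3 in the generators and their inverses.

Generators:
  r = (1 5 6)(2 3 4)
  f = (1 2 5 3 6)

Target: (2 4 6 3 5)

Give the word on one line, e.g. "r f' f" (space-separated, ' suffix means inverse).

  after r: (1 5 6)(2 3 4)
  after r: (1 6 5)(2 4 3)
  after f: (2 4 6 3 5)

r r f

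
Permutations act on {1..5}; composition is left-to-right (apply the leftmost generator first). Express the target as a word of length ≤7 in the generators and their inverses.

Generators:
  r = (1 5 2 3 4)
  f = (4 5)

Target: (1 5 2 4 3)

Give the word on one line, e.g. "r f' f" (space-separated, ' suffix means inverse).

  after r': (1 4 3 2 5)
  after r': (1 3 5 4 2)
  after f': (1 3 4 2)
  after r: (1 4 3)(2 5)
  after f: (1 5 2 4 3)

r' r' f' r f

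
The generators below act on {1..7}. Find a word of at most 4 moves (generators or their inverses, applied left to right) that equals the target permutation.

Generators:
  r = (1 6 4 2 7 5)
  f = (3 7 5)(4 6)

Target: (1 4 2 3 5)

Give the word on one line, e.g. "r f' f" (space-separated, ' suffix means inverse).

r f'

  after r: (1 6 4 2 7 5)
  after f': (1 4 2 3 5)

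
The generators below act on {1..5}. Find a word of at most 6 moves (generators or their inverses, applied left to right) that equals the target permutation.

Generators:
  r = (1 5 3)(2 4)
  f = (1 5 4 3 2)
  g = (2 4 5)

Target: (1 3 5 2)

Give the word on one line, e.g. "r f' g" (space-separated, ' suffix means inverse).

f g f r'

  after f: (1 5 4 3 2)
  after g: (1 2)(3 4)
  after f: (2 5 4)
  after r': (1 3 5 2)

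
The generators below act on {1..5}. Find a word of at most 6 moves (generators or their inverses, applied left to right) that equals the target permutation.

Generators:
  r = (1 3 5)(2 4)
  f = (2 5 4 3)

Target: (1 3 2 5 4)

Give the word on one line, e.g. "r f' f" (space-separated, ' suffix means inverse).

  after f: (2 5 4 3)
  after r': (1 5 2 3 4)
  after f: (1 4)
  after f: (1 3 2 5 4)

f r' f f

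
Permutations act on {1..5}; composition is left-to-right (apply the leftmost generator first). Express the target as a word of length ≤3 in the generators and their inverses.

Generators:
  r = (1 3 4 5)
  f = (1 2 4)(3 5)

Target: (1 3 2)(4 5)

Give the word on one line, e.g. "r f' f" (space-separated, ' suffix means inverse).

  after r: (1 3 4 5)
  after f: (1 5 2 4 3)
  after f: (1 3 2)(4 5)

r f f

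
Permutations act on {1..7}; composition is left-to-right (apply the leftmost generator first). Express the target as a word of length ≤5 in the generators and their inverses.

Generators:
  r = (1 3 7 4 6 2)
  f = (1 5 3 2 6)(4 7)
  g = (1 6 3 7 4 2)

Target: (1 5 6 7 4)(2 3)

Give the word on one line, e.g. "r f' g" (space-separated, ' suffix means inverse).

r f' g

  after r: (1 3 7 4 6 2)
  after f': (1 5)(2 6 3 4)
  after g: (1 5 6 7 4)(2 3)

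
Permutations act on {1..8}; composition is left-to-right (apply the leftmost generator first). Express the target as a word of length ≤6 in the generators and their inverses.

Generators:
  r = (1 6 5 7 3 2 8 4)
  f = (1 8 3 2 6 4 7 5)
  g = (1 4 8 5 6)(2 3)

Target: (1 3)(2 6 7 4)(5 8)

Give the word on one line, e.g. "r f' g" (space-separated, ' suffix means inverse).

  after r: (1 6 5 7 3 2 8 4)
  after r: (1 5 3 8)(2 4 6 7)
  after g': (1 8 6 7 3 4 5 2)
  after r': (1 2 4 6 5 3 8)
  after f': (1 3)(2 6 7 4)(5 8)

r r g' r' f'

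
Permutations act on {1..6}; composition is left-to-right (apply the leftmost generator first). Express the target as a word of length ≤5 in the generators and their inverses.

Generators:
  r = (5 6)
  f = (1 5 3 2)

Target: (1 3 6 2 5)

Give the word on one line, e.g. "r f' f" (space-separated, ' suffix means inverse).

r f' r' f'

  after r: (5 6)
  after f': (1 2 3 5 6)
  after r': (1 2 3 6)
  after f': (1 3 6 2 5)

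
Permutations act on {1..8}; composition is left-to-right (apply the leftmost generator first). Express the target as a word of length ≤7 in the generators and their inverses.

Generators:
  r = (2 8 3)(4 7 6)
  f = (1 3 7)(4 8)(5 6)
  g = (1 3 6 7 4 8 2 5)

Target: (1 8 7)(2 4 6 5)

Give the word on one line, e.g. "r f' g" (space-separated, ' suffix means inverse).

  after g: (1 3 6 7 4 8 2 5)
  after r': (1 8 3 7 6 4 2 5)
  after r': (1 2 5)(3 4)
  after f: (1 2 6 5 3 8 4 7)
  after r: (1 8 7)(2 4 6 5)

g r' r' f r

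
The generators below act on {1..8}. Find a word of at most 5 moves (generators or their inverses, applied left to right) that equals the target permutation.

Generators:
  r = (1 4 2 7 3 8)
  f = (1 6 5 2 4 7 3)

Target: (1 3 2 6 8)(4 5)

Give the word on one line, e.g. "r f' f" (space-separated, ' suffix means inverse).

f' f' r

  after f': (1 3 7 4 2 5 6)
  after f': (1 7 2 6 3 4 5)
  after r: (1 3 2 6 8)(4 5)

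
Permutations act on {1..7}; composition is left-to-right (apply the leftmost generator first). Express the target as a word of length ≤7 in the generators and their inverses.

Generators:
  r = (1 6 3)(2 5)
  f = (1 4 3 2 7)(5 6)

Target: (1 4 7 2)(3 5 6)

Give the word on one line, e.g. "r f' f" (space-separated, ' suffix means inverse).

  after f': (1 7 2 3 4)(5 6)
  after r': (1 7 5)(2 6)(3 4)
  after f: (2 5 4)(6 7)
  after f: (1 4 7 5 3 2 6)
  after r': (1 4 7 2)(3 5 6)

f' r' f f r'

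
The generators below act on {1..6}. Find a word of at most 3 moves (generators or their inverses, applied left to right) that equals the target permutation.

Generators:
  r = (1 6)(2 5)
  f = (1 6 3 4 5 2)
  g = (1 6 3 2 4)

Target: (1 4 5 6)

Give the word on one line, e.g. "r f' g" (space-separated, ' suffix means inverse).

  after f': (1 2 5 4 3 6)
  after g: (1 4 2 5)
  after r': (1 4 5 6)

f' g r'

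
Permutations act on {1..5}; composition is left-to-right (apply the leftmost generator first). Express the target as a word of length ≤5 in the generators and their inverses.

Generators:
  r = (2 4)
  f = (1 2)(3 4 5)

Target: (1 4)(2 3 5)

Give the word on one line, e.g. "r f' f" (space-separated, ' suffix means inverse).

  after r': (2 4)
  after f': (1 2 3 5 4)
  after r: (1 4)(2 3 5)

r' f' r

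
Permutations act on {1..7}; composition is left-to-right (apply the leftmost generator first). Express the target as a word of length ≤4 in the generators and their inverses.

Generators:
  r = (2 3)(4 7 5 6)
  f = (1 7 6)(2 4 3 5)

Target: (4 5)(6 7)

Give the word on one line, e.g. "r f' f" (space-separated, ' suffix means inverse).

  after r': (2 3)(4 6 5 7)
  after r': (4 5)(6 7)

r' r'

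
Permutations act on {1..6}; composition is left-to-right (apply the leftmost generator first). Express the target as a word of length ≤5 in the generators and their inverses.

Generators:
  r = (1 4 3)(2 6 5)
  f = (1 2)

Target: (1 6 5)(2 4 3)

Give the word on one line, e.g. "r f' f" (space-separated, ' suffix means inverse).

  after f: (1 2)
  after r: (1 6 5 2 4 3)
  after f: (1 6 5)(2 4 3)

f r f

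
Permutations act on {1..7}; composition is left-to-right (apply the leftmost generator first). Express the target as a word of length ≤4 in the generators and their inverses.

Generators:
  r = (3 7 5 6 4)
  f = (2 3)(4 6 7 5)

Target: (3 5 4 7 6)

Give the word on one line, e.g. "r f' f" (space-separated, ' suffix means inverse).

  after r: (3 7 5 6 4)
  after r: (3 5 4 7 6)

r r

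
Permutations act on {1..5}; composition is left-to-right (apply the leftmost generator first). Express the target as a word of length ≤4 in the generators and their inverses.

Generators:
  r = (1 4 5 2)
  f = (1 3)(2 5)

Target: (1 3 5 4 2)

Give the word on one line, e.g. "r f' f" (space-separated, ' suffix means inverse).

  after r: (1 4 5 2)
  after f: (1 4 2 3)
  after r': (2 3)(4 5)
  after f': (1 3 5 4 2)

r f r' f'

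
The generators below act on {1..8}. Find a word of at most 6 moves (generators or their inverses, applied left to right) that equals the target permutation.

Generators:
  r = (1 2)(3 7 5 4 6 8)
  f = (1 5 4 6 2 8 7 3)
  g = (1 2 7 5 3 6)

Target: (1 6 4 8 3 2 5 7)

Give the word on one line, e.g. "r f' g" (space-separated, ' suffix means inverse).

  after g: (1 2 7 5 3 6)
  after f: (1 8 7 4 6 5)(2 3)
  after r: (1 3)(2 7 6 4 8 5)
  after g: (1 6 4 8 3 2 5 7)

g f r g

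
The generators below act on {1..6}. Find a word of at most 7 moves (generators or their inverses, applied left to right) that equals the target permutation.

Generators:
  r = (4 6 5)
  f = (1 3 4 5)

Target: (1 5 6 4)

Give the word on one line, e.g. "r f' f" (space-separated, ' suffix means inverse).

r f r' f f

  after r: (4 6 5)
  after f: (1 3 4 6)
  after r': (1 3 5 6)
  after f: (1 4 5 6 3)
  after f: (1 5 6 4)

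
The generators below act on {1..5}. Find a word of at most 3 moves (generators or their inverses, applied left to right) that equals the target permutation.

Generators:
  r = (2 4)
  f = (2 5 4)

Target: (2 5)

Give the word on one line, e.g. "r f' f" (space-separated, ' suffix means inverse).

  after r': (2 4)
  after f': (2 5)

r' f'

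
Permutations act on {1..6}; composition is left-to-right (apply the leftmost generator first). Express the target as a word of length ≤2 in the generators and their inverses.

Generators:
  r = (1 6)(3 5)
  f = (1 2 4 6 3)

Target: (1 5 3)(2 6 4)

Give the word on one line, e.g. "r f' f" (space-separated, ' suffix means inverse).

  after f': (1 3 6 4 2)
  after r': (1 5 3)(2 6 4)

f' r'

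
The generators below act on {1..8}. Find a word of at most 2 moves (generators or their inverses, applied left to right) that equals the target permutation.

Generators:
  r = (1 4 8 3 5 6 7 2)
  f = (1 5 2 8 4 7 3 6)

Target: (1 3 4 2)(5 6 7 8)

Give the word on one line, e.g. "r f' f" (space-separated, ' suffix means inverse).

f' f'

  after f': (1 6 3 7 4 8 2 5)
  after f': (1 3 4 2)(5 6 7 8)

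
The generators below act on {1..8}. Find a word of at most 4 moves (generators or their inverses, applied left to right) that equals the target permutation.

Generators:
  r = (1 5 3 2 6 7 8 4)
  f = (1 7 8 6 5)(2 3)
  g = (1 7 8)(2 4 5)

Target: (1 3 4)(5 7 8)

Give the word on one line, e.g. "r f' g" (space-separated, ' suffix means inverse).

r' g g f'

  after r': (1 4 8 7 6 2 3 5)
  after g: (1 5 7 6 4)(2 3)
  after g: (1 2 3 4 7 6 5 8)
  after f': (1 3 4)(5 7 8)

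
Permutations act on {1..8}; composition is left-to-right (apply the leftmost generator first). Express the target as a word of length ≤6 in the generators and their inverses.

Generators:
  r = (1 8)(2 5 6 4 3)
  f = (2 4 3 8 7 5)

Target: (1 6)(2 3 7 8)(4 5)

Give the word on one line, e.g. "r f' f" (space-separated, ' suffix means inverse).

  after r': (1 8)(2 3 4 6 5)
  after f': (1 3 2 4 6 7 8)
  after r: (1 2 3 5 6 7)
  after f': (1 5 6 8 3 7)(2 4)
  after r: (1 6)(2 3 7 8)(4 5)

r' f' r f' r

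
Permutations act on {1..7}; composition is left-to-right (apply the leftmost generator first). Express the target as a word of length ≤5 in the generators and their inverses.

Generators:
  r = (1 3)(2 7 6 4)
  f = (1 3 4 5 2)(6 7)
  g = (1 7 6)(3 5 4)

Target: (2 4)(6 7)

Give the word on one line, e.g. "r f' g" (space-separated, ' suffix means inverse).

  after f: (1 3 4 5 2)(6 7)
  after r: (2 3)(4 5 7)
  after f': (1 2)(3 5 6 7)
  after r: (1 7)(2 3 5 4)
  after g': (2 4)(6 7)

f r f' r g'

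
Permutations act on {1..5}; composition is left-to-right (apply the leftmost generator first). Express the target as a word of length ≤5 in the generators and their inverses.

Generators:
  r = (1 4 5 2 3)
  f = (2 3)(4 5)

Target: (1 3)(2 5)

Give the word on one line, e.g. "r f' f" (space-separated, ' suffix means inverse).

  after r': (1 3 2 5 4)
  after f: (1 2 4)
  after f: (1 3 2 5 4)
  after f: (1 2 4)
  after r: (1 3)(2 5)

r' f f f r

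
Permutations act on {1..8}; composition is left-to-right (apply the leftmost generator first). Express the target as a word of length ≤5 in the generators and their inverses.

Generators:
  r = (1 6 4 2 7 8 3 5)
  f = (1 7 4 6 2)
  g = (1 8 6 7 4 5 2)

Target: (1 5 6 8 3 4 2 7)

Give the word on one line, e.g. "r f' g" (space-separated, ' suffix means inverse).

r f g'

  after r: (1 6 4 2 7 8 3 5)
  after f: (1 2 4)(3 5 7 8)
  after g': (1 5 6 8 3 4 2 7)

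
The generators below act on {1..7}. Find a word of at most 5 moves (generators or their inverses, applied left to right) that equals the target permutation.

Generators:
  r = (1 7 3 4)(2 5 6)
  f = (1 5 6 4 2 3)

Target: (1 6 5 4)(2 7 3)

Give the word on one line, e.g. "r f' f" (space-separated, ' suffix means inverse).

  after r': (1 4 3 7)(2 6 5)
  after r': (1 3)(2 5 6)(4 7)
  after f': (1 2)(4 7 6)
  after r: (1 5 6)(2 7)(3 4)
  after f: (1 6 5 4)(2 7 3)

r' r' f' r f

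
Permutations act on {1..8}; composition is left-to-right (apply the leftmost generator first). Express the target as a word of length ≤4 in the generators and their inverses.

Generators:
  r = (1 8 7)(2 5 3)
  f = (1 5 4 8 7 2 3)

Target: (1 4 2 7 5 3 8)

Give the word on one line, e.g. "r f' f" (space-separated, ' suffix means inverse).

r f' r'

  after r: (1 8 7)(2 5 3)
  after f': (1 4 5 2)(3 7)
  after r': (1 4 2 7 5 3 8)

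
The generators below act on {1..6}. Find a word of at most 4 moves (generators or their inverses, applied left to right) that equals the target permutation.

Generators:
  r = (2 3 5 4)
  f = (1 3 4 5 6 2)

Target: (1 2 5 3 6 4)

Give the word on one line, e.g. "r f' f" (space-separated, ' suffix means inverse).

r f r'

  after r: (2 3 5 4)
  after f: (1 3 6 2 4)
  after r': (1 2 5 3 6 4)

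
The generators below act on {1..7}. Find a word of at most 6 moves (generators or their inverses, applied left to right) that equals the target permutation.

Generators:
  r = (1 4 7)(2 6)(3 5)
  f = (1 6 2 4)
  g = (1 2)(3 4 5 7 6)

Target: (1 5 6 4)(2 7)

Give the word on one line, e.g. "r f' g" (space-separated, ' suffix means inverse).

g' f' g' r' g

  after g': (1 2)(3 6 7 5 4)
  after f': (1 6 7 5 2 4 3)
  after g': (1 7 4 6 5)(2 3)
  after r': (1 4 2 5 7)(3 6)
  after g: (1 5 6 4)(2 7)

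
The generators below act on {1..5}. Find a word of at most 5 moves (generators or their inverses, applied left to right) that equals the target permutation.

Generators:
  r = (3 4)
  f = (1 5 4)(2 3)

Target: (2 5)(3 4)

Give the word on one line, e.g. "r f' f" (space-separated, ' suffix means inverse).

  after r': (3 4)
  after f: (1 5 4 2 3)
  after r': (1 5 3)(2 4)
  after f': (2 5)(3 4)

r' f r' f'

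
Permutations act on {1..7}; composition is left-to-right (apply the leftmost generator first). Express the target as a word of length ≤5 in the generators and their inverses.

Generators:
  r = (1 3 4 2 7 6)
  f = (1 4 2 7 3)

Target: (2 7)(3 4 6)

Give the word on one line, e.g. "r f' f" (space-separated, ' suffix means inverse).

r' r' r' f' f'

  after r': (1 6 7 2 4 3)
  after r': (1 7 4)(2 3 6)
  after r': (1 2)(3 7)(4 6)
  after f': (1 4 6)(2 3)
  after f': (2 7)(3 4 6)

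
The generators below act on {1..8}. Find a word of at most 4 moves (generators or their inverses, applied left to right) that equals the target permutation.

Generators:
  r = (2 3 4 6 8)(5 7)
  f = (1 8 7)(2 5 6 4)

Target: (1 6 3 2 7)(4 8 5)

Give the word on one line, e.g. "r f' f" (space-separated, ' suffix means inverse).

f r'

  after f: (1 8 7)(2 5 6 4)
  after r': (1 6 3 2 7)(4 8 5)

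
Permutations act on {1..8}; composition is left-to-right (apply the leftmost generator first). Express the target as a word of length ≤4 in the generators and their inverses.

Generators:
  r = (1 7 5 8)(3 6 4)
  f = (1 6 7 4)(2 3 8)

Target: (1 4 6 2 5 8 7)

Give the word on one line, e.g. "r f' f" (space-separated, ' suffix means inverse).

r' f f r'

  after r': (1 8 5 7)(3 4 6)
  after f: (1 2 3)(4 7 6 8 5)
  after f: (1 3 6 2 8 5)
  after r': (1 4 6 2 5 8 7)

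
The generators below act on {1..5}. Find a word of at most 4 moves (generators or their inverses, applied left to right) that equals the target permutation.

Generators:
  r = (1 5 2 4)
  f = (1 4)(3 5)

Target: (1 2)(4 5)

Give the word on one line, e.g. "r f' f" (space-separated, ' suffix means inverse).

  after r: (1 5 2 4)
  after r: (1 2)(4 5)

r r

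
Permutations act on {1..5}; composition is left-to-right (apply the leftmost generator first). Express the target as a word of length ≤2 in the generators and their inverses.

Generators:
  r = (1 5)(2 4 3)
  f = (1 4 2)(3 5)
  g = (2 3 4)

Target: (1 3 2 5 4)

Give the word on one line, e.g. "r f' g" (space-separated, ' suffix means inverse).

r' f

  after r': (1 5)(2 3 4)
  after f: (1 3 2 5 4)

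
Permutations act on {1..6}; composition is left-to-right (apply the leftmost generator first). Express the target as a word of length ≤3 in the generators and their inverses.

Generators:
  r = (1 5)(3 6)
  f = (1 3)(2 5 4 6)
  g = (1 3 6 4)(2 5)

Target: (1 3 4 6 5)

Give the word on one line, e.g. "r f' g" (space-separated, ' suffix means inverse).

  after g: (1 3 6 4)(2 5)
  after g: (1 6)(3 4)
  after r': (1 3 4 6 5)

g g r'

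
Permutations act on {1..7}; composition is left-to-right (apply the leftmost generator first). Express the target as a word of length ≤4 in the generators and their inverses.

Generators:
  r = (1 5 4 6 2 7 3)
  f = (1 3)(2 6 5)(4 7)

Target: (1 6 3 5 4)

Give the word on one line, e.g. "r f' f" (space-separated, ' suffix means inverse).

  after r': (1 3 7 2 6 4 5)
  after r': (1 7 6 5 3 2 4)
  after r': (1 2 5 7 4 3 6)
  after f: (1 6 3 5 4)

r' r' r' f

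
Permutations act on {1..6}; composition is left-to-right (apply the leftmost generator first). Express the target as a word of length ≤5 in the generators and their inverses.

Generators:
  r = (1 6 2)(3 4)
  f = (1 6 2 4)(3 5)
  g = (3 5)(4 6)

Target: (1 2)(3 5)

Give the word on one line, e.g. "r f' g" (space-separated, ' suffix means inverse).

  after f: (1 6 2 4)(3 5)
  after g: (1 4)(2 6)
  after f': (1 2)(3 5)

f g f'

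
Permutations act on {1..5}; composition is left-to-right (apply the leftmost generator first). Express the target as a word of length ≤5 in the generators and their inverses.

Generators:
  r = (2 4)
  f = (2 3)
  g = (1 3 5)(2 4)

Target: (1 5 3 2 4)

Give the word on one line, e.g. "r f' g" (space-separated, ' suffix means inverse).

f r' f g'

  after f: (2 3)
  after r': (2 3 4)
  after f: (3 4)
  after g': (1 5 3 2 4)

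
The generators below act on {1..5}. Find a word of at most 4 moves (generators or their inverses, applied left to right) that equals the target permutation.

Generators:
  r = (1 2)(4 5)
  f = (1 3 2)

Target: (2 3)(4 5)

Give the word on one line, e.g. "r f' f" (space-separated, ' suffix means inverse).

f r f'

  after f: (1 3 2)
  after r: (1 3)(4 5)
  after f': (2 3)(4 5)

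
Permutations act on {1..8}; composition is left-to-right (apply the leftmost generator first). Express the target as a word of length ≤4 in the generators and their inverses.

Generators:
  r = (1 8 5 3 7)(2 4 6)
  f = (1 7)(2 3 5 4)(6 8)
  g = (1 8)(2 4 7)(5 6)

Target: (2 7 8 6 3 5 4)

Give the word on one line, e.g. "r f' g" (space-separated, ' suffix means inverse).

r g f' f'

  after r: (1 8 5 3 7)(2 4 6)
  after g: (2 7 8 6 4 5 3)
  after f': (1 7 6 5 2)(3 4)
  after f': (2 7 8 6 3 5 4)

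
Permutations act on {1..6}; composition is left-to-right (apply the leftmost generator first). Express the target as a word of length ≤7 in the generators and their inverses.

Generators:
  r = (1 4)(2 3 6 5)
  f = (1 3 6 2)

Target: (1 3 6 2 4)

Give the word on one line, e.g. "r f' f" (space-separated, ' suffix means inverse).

  after f': (1 2 6 3)
  after r': (1 5 6 2 3 4)
  after r': (1 6 5 3)
  after f: (1 2)(5 6)
  after r: (1 3 6 2 4)

f' r' r' f r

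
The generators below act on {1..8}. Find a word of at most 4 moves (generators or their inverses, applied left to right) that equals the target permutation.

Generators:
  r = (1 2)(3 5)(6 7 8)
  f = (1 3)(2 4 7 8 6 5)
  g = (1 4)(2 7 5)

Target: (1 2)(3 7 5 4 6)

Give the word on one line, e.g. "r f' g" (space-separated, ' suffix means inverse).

  after f: (1 3)(2 4 7 8 6 5)
  after r': (1 5)(2 4 6 3)
  after g: (1 2)(3 7 5 4 6)

f r' g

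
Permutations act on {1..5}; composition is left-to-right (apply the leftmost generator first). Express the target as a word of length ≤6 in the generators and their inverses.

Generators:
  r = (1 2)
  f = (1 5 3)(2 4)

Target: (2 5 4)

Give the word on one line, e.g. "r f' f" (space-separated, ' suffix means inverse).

  after f: (1 5 3)(2 4)
  after f: (1 3 5)
  after r: (1 3 5 2)
  after f: (2 5 4)

f f r f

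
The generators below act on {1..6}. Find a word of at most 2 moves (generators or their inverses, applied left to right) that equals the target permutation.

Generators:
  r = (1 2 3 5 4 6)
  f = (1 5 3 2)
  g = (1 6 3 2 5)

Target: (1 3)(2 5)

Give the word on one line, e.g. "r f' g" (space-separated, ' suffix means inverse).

  after f': (1 2 3 5)
  after f': (1 3)(2 5)

f' f'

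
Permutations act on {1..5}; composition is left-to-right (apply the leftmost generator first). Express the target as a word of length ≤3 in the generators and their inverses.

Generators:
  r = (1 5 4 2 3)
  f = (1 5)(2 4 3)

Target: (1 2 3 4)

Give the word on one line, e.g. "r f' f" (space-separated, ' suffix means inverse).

r' f

  after r': (1 3 2 4 5)
  after f: (1 2 3 4)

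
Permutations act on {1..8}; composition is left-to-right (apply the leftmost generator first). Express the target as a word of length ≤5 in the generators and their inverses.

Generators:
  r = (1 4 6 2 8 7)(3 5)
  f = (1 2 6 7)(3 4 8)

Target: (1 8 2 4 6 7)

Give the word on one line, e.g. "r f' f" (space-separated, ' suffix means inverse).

r' r' f f f

  after r': (1 7 8 2 6 4)(3 5)
  after r': (1 8 6)(2 4 7)
  after f: (1 3 4)(2 8 7 6)
  after f: (1 4 2 3 8)
  after f: (1 8 2 4 6 7)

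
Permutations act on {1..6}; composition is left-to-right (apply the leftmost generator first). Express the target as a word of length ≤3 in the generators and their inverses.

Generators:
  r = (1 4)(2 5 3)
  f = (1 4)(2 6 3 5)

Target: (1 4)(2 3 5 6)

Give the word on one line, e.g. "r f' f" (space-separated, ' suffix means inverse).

r' r' f'

  after r': (1 4)(2 3 5)
  after r': (2 5 3)
  after f': (1 4)(2 3 5 6)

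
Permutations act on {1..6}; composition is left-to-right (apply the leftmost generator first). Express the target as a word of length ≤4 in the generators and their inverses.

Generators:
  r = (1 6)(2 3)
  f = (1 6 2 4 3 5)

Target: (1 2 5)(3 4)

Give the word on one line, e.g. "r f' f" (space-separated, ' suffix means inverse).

  after r': (1 6)(2 3)
  after f: (1 2 5)(3 4)

r' f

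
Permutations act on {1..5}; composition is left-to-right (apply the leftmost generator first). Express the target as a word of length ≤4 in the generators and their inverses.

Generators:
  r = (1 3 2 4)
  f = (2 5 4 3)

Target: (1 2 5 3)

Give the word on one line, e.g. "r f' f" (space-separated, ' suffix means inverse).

f r' r'

  after f: (2 5 4 3)
  after r': (1 4)(2 5)
  after r': (1 2 5 3)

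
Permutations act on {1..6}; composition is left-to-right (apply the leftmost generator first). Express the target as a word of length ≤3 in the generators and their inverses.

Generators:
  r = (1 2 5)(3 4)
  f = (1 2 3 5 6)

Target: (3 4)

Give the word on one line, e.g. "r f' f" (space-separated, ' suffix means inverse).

r r r

  after r: (1 2 5)(3 4)
  after r: (1 5 2)
  after r: (3 4)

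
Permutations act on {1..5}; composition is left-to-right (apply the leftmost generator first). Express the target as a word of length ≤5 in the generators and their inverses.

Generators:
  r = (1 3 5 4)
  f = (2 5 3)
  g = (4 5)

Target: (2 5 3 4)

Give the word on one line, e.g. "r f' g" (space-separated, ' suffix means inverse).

f' g' f'

  after f': (2 3 5)
  after g': (2 3 4 5)
  after f': (2 5 3 4)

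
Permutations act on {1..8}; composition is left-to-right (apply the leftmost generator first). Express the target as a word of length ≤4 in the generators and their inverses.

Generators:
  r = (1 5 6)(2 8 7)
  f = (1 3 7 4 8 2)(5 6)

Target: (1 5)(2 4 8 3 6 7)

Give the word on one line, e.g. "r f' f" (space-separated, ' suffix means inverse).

  after r': (1 6 5)(2 7 8)
  after r': (1 5 6)(2 8 7)
  after f': (1 6 2 4 7 8 3)
  after r': (1 5)(2 4 8 3 6 7)

r' r' f' r'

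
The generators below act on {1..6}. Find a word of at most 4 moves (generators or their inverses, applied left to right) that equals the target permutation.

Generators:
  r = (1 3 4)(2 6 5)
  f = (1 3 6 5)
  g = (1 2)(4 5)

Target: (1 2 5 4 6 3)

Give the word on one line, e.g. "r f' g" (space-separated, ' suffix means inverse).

g f f f

  after g: (1 2)(4 5)
  after f: (1 2 3 6 5 4)
  after f: (1 2 6)(3 5 4)
  after f: (1 2 5 4 6 3)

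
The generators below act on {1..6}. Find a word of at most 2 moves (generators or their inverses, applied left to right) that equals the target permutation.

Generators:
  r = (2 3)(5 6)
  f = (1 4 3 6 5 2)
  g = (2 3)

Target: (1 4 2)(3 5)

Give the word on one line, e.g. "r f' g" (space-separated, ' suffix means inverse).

f r'

  after f: (1 4 3 6 5 2)
  after r': (1 4 2)(3 5)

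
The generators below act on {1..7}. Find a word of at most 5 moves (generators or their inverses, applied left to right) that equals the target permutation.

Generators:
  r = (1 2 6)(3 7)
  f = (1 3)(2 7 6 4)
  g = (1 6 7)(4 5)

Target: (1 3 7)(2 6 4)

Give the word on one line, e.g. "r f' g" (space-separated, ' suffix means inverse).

f g g

  after f: (1 3)(2 7 6 4)
  after g: (1 3 6 5 4 2)
  after g: (1 3 7)(2 6 4)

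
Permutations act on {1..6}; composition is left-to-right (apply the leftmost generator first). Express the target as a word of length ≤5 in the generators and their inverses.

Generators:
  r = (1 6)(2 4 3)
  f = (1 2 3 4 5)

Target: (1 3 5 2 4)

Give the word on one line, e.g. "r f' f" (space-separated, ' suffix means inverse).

f' f' f'

  after f': (1 5 4 3 2)
  after f': (1 4 2 5 3)
  after f': (1 3 5 2 4)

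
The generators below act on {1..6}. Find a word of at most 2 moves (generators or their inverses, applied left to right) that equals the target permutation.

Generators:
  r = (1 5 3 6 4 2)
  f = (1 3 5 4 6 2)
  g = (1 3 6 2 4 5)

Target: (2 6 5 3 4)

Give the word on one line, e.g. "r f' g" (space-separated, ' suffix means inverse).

r' f

  after r': (1 2 4 6 3 5)
  after f: (2 6 5 3 4)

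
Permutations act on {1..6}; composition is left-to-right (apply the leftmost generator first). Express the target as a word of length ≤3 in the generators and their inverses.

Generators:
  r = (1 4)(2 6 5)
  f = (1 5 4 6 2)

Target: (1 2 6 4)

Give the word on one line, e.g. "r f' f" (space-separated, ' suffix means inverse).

  after f: (1 5 4 6 2)
  after r': (1 6 5)(2 4)
  after f: (1 2 6 4)

f r' f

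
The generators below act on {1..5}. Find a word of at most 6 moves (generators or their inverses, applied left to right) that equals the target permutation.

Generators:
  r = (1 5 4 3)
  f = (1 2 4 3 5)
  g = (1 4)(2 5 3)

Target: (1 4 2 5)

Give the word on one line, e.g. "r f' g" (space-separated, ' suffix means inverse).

  after r': (1 3 4 5)
  after f: (1 5 2 4)
  after f: (2 3 5 4)
  after r': (1 3)(2 4)
  after r': (1 4 2 5)

r' f f r' r'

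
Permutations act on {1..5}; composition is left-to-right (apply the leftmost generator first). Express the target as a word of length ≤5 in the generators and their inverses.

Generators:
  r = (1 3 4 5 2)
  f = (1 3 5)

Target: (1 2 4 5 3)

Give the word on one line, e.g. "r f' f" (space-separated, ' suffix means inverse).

r f' r' f f

  after r: (1 3 4 5 2)
  after f': (2 5)(3 4)
  after r': (1 2 4)
  after f: (1 2 4 3 5)
  after f: (1 2 4 5 3)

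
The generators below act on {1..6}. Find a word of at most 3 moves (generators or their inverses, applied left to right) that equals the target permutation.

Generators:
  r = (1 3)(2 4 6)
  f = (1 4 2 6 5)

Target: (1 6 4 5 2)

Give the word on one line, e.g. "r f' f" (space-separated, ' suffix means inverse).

f f f

  after f: (1 4 2 6 5)
  after f: (1 2 5 4 6)
  after f: (1 6 4 5 2)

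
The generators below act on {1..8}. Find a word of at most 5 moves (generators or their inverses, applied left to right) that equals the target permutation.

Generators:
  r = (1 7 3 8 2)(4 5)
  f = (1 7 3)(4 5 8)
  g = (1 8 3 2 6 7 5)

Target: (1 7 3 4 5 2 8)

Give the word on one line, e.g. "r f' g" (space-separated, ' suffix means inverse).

r f' r

  after r: (1 7 3 8 2)(4 5)
  after f': (2 3 5 8)
  after r: (1 7 3 4 5 2 8)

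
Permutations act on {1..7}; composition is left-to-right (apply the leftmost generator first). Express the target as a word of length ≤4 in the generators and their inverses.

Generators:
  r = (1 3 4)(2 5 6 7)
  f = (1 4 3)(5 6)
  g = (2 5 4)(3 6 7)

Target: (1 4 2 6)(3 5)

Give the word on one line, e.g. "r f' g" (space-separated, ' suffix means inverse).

r g f g

  after r: (1 3 4)(2 5 6 7)
  after g: (1 6 3 2 4)(5 7)
  after f: (1 5 7 6)(2 3)
  after g: (1 4 2 6)(3 5)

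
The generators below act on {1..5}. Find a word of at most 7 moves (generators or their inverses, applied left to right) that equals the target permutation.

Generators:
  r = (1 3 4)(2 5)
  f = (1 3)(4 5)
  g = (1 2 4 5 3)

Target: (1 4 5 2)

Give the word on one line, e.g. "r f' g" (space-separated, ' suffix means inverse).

r r f' g r

  after r: (1 3 4)(2 5)
  after r: (1 4 3)
  after f': (1 5 4)
  after g: (1 3)(2 4)
  after r: (1 4 5 2)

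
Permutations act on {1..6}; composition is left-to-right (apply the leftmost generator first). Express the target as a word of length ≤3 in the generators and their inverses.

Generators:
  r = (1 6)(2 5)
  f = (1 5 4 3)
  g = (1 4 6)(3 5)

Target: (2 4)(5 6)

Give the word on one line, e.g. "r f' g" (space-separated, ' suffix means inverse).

f' r' f

  after f': (1 3 4 5)
  after r': (1 3 4 2 5 6)
  after f: (2 4)(5 6)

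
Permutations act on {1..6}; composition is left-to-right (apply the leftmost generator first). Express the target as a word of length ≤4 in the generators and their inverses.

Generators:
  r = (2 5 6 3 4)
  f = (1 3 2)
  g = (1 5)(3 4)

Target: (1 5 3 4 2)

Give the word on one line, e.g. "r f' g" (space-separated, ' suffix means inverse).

  after g': (1 5)(3 4)
  after f: (1 5 3 4 2)

g' f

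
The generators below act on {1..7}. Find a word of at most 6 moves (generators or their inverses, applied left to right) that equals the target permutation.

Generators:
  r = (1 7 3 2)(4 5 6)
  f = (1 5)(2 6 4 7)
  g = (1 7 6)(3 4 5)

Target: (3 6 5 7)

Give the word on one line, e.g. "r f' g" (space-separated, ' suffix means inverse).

g r g' f'

  after g: (1 7 6)(3 4 5)
  after r: (1 3 5 2)(4 6 7)
  after g': (1 5 2 6)(3 4 7)
  after f': (3 6 5 7)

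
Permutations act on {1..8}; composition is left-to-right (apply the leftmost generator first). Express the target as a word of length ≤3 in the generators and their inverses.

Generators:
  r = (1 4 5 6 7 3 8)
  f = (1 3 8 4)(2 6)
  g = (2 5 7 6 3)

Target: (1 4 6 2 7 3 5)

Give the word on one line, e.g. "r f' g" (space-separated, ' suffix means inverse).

r' f g'

  after r': (1 8 3 7 6 5 4)
  after f: (1 4 3 7 2 6 5)
  after g': (1 4 6 2 7 3 5)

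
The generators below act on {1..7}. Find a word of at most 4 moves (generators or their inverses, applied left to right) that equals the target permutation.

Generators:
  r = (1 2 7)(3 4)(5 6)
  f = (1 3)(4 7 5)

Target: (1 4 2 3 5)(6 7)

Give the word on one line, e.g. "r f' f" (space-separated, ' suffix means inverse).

  after f': (1 3)(4 5 7)
  after f': (4 7 5)
  after r': (1 7 6 5 3 4 2)
  after f': (1 4 2 3 5)(6 7)

f' f' r' f'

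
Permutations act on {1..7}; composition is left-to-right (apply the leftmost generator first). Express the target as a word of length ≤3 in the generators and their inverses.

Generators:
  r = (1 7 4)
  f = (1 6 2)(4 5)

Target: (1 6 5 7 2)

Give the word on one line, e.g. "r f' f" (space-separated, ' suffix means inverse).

  after f': (1 2 6)(4 5)
  after r': (1 2 6 4 5 7)
  after f': (1 6 5 7 2)

f' r' f'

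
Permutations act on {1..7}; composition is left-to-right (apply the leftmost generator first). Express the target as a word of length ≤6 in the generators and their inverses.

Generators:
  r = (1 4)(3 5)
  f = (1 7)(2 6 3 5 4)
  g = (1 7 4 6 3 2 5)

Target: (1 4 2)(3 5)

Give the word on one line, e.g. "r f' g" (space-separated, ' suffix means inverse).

f f f g

  after f: (1 7)(2 6 3 5 4)
  after f: (2 3 4 6 5)
  after f: (1 7)(2 5 6 4 3)
  after g: (1 4 2)(3 5)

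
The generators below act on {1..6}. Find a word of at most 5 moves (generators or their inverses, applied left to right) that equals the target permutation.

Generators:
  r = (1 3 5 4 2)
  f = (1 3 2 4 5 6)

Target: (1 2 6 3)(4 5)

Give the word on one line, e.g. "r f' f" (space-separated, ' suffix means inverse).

  after f: (1 3 2 4 5 6)
  after r': (2 5 6)(3 4)
  after f: (1 3 5)(2 6 4)
  after r': (2 6 5)
  after r': (1 2 6 3)(4 5)

f r' f r' r'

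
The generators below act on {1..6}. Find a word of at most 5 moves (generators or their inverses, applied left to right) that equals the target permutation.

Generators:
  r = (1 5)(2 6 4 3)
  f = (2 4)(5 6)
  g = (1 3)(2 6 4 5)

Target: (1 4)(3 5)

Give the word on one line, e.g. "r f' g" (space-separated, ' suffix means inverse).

  after g': (1 3)(2 5 4 6)
  after f': (1 3)(2 6 4 5)
  after r': (1 4)(3 5)

g' f' r'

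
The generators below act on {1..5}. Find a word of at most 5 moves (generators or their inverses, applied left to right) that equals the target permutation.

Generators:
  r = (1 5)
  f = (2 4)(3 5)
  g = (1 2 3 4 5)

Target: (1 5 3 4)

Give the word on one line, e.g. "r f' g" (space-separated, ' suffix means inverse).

g f' g g r'

  after g: (1 2 3 4 5)
  after f': (1 4 3 2 5)
  after g: (1 5 2)
  after g: (3 4 5)
  after r': (1 5 3 4)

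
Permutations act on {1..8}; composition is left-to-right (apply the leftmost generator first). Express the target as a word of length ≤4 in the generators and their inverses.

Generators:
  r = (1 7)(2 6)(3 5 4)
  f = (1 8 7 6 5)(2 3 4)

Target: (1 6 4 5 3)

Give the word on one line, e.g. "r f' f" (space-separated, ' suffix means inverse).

f' r' f' r

  after f': (1 5 6 7 8)(2 4 3)
  after r': (1 3 6)(2 5)(7 8)
  after f': (1 2 6 5 4 3 7)
  after r: (1 6 4 5 3)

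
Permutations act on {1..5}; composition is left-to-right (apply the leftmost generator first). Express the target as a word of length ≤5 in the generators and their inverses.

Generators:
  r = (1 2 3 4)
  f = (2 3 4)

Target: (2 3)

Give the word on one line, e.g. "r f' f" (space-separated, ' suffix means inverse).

  after r: (1 2 3 4)
  after f: (1 3 2 4)
  after r': (1 2 3)
  after f': (1 4 3)
  after r: (2 3)

r f r' f' r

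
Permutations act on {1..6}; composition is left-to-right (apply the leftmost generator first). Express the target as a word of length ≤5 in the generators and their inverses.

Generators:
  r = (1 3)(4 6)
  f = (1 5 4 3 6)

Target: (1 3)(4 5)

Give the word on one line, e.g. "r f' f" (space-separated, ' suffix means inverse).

  after r': (1 3)(4 6)
  after f': (1 4 3 6 5)
  after r': (1 6 5 3 4)
  after f: (4 5 6)
  after r: (1 3)(4 5)

r' f' r' f r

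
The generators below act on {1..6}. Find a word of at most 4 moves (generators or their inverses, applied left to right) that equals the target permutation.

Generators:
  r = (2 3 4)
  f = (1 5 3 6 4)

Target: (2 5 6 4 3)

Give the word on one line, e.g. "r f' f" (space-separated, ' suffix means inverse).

  after f: (1 5 3 6 4)
  after r: (1 5 4)(2 3 6)
  after f': (2 5 6)
  after r': (2 5 6 4 3)

f r f' r'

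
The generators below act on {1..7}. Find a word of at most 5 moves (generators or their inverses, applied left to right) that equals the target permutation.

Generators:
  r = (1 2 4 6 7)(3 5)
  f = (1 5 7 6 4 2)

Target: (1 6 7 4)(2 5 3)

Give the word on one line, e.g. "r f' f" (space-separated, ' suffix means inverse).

r f' r r f

  after r: (1 2 4 6 7)(3 5)
  after f': (1 4 7 2 6 5 3)
  after r: (1 6 3 2 7 4)
  after r: (1 7 6 5 3 4 2)
  after f: (1 6 7 4)(2 5 3)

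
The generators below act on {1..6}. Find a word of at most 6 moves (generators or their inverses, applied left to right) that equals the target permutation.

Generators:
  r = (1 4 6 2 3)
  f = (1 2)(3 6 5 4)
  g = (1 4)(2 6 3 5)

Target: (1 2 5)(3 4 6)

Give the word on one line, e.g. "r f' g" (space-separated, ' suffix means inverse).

  after r: (1 4 6 2 3)
  after f': (1 5 6)(2 4 3)
  after f': (1 6 2 5 3)
  after r: (1 2 5)(3 4 6)

r f' f' r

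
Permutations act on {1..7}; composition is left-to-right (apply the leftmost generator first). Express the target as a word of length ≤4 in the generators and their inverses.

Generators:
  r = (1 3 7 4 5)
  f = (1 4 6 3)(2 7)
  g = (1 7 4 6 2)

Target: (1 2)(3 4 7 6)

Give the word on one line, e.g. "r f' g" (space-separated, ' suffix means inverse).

g' f' f'

  after g': (1 2 6 4 7)
  after f': (1 7 3 6)(2 4)
  after f': (1 2)(3 4 7 6)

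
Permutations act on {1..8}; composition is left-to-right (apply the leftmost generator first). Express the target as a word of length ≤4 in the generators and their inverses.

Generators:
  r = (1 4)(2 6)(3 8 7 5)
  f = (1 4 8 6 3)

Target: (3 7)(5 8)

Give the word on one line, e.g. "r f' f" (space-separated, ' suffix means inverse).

r r

  after r: (1 4)(2 6)(3 8 7 5)
  after r: (3 7)(5 8)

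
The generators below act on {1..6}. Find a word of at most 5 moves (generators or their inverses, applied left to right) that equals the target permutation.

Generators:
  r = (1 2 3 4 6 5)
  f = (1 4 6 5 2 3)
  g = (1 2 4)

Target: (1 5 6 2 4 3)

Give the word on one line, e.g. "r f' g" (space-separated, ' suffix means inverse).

r' g f' r g'

  after r': (1 5 6 4 3 2)
  after g: (1 5 6)(3 4)
  after f': (1 6 3)(2 5 4)
  after r: (1 5 6 4 3 2)
  after g': (1 5 6 2 4 3)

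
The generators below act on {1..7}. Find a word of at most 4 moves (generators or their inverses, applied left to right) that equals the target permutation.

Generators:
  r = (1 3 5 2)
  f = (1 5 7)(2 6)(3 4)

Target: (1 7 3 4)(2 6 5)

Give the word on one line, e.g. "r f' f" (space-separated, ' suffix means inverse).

f' r'

  after f': (1 7 5)(2 6)(3 4)
  after r': (1 7 3 4)(2 6 5)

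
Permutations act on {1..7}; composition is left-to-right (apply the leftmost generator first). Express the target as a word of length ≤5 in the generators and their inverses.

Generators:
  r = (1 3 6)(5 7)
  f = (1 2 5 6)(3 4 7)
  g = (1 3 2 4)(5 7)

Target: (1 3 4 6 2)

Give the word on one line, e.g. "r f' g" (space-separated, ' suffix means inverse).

g r r g

  after g: (1 3 2 4)(5 7)
  after r: (1 6)(2 4 3)
  after r: (2 4 6 3)(5 7)
  after g: (1 3 4 6 2)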